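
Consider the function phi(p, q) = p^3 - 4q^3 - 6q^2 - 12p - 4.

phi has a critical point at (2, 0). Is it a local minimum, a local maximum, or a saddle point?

The mixed partial ∂²phi/∂p∂q is 0, so the Hessian at any point is diag(phi_pp, phi_qq) = diag(6p, -12(2q + 1)).
At (2, 0): H = diag(12, -12).
The eigenvalues have opposite signs, so H is indefinite: a saddle point.

saddle point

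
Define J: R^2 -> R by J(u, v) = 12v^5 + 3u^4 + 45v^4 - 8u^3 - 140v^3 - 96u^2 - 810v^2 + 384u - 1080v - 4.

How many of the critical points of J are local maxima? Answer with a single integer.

2

J separates as a function of u plus a function of v, so ∇J=0 decouples.
∂J/∂u = 12(u - 4)(u - 2)(u + 4) = 0 at u ∈ {-4, 2, 4}; ∂J/∂v = 60(v - 3)(v + 1)(v + 2)(v + 3) = 0 at v ∈ {-3, -2, -1, 3}.
The Hessian is diagonal: diag(J_uu, J_vv). Second derivatives: J_uu(-4)=576, J_uu(2)=-144, J_uu(4)=192; J_vv(-3)=-720, J_vv(-2)=300, J_vv(-1)=-480, J_vv(3)=7200.
Local maxima occur where both diagonal entries negative: (2, -3), (2, -1). Count: 2.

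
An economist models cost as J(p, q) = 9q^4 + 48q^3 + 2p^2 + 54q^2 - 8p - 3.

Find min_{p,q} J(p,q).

J(p,q) separates as A(p) + B(q) − 3, so its minimum is min A + min B − 3.
A'(p) = 4p - 8 vanishes at p ∈ {2}; B'(q) = 36q(q + 1)(q + 3) vanishes at q ∈ {-3, -1, 0}.
Local minima of A (where A''>0): A(2)=-8. Local minima of B: B(-3)=-81, B(0)=0.
So the global minimum of J is A(2) + B(-3) − 3 = -8 − 81 − 3 = -92, attained at (2, -3).

-92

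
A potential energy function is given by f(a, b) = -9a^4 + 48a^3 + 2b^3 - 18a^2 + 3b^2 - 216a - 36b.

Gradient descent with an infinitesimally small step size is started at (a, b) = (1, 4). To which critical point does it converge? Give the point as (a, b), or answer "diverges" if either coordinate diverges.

f is separable, so gradient descent decouples: a follows -∂f/∂a, b follows -∂f/∂b.
∂f/∂a = -36(a - 3)(a - 2)(a + 1); at a=1 this is -144, so a increases.
∂f/∂b = 6(b - 2)(b + 3); at b=4 this is 84, so b decreases.
a converges to its nearest critical value 2 (a local min of the a-part); b converges to 2. The iterate converges to (2, 2).

(2, 2)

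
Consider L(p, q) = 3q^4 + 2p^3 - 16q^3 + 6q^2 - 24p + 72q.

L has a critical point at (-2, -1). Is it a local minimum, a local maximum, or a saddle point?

The mixed partial ∂²L/∂p∂q is 0, so the Hessian at any point is diag(L_pp, L_qq) = diag(12p, 12(3q^2 - 8q + 1)).
At (-2, -1): H = diag(-24, 144).
The eigenvalues have opposite signs, so H is indefinite: a saddle point.

saddle point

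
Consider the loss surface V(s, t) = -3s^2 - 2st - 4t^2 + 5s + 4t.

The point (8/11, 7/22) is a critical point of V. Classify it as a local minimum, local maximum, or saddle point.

local maximum

The Hessian of V is constant: H = [[-6, -2], [-2, -8]].
det(H) = (-6)·(-8) − (-2)² = 44.
det(H) > 0 and tr(H) = -14 < 0, so H is negative definite and the point is a local maximum.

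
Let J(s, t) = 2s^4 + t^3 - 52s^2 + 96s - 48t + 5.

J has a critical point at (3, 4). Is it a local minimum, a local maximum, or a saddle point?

The mixed partial ∂²J/∂s∂t is 0, so the Hessian at any point is diag(J_ss, J_tt) = diag(8(3s^2 - 13), 6t).
At (3, 4): H = diag(112, 24).
Both eigenvalues are positive, so H is positive definite: a local minimum.

local minimum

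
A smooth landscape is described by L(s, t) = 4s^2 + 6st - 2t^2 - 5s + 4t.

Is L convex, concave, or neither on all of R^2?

neither

L is quadratic, so its Hessian is the constant matrix H = [[8, 6], [6, -4]].
det(H) = -68, tr(H) = 4.
det(H) < 0, so H is indefinite: neither convex nor concave.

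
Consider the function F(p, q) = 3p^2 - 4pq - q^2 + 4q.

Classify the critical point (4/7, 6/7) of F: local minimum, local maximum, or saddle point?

The Hessian of F is constant: H = [[6, -4], [-4, -2]].
det(H) = 6·(-2) − (-4)² = -28.
Since det(H) < 0, H is indefinite and the critical point is a saddle point.

saddle point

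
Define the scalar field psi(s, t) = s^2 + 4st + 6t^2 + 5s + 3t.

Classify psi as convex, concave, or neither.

psi is quadratic, so its Hessian is the constant matrix H = [[2, 4], [4, 12]].
det(H) = 8, tr(H) = 14.
det(H) > 0 and tr(H) > 0, so H is positive definite everywhere: convex.

convex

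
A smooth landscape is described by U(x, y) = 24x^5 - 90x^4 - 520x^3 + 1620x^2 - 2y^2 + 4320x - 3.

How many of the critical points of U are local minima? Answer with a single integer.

0

U separates as a function of x plus a function of y, so ∇U=0 decouples.
∂U/∂x = 120(x - 4)(x - 3)(x + 1)(x + 3) = 0 at x ∈ {-3, -1, 3, 4}; ∂U/∂y = -4y = 0 at y ∈ {0}.
The Hessian is diagonal: diag(U_xx, U_yy). Second derivatives: U_xx(-3)=-10080, U_xx(-1)=4800, U_xx(3)=-2880, U_xx(4)=4200; U_yy(0)=-4.
Local minima occur where both diagonal entries positive: none. Count: 0.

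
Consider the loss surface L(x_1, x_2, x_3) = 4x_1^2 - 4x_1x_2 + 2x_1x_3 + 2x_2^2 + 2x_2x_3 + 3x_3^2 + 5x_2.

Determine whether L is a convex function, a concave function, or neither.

L is quadratic, so its Hessian is the constant matrix H = [[8, -4, 2], [-4, 4, 2], [2, 2, 6]].
Leading principal minors: 8, 16, 16.
All positive ⇒ H ≻ 0 ⇒ convex.

convex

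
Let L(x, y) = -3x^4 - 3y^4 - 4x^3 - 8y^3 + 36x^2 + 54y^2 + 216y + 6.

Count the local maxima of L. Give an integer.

4

L separates as a function of x plus a function of y, so ∇L=0 decouples.
∂L/∂x = -12x(x - 2)(x + 3) = 0 at x ∈ {-3, 0, 2}; ∂L/∂y = -12(y - 3)(y + 2)(y + 3) = 0 at y ∈ {-3, -2, 3}.
The Hessian is diagonal: diag(L_xx, L_yy). Second derivatives: L_xx(-3)=-180, L_xx(0)=72, L_xx(2)=-120; L_yy(-3)=-72, L_yy(-2)=60, L_yy(3)=-360.
Local maxima occur where both diagonal entries negative: (-3, -3), (-3, 3), (2, -3), (2, 3). Count: 4.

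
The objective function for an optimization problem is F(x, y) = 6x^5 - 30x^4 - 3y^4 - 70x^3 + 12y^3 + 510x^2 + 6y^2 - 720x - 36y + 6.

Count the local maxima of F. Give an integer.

F separates as a function of x plus a function of y, so ∇F=0 decouples.
∂F/∂x = 30(x - 4)(x - 2)(x - 1)(x + 3) = 0 at x ∈ {-3, 1, 2, 4}; ∂F/∂y = -12(y - 3)(y - 1)(y + 1) = 0 at y ∈ {-1, 1, 3}.
The Hessian is diagonal: diag(F_xx, F_yy). Second derivatives: F_xx(-3)=-4200, F_xx(1)=360, F_xx(2)=-300, F_xx(4)=1260; F_yy(-1)=-96, F_yy(1)=48, F_yy(3)=-96.
Local maxima occur where both diagonal entries negative: (-3, -1), (-3, 3), (2, -1), (2, 3). Count: 4.

4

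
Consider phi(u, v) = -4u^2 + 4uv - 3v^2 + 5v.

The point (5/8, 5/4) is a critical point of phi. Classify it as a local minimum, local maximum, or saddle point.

The Hessian of phi is constant: H = [[-8, 4], [4, -6]].
det(H) = (-8)·(-6) − 4² = 32.
det(H) > 0 and tr(H) = -14 < 0, so H is negative definite and the point is a local maximum.

local maximum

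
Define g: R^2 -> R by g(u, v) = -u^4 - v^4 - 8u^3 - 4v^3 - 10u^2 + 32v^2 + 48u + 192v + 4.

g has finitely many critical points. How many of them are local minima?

g separates as a function of u plus a function of v, so ∇g=0 decouples.
∂g/∂u = -4(u - 1)(u + 3)(u + 4) = 0 at u ∈ {-4, -3, 1}; ∂g/∂v = -4(v - 4)(v + 3)(v + 4) = 0 at v ∈ {-4, -3, 4}.
The Hessian is diagonal: diag(g_uu, g_vv). Second derivatives: g_uu(-4)=-20, g_uu(-3)=16, g_uu(1)=-80; g_vv(-4)=-32, g_vv(-3)=28, g_vv(4)=-224.
Local minima occur where both diagonal entries positive: (-3, -3). Count: 1.

1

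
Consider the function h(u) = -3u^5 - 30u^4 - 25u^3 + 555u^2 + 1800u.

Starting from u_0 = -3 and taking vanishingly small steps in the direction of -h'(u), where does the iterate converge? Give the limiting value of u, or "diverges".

h'(u) = -15(u - 3)(u + 2)(u + 4)(u + 5), so h'(-3) = -180.
Gradient descent moves in the -h' direction, i.e. u is increasing.
The nearest critical point in that direction is u = -2, where h'' = 450 > 0 (a local minimum). The iterate converges there.

-2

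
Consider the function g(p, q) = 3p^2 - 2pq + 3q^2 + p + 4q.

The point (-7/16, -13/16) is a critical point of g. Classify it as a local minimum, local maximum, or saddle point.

The Hessian of g is constant: H = [[6, -2], [-2, 6]].
det(H) = 6·6 − (-2)² = 32.
det(H) > 0 and tr(H) = 12 > 0, so H is positive definite and the point is a local minimum.

local minimum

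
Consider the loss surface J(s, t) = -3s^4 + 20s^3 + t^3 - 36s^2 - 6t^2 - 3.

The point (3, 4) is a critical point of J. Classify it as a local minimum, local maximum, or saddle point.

The mixed partial ∂²J/∂s∂t is 0, so the Hessian at any point is diag(J_ss, J_tt) = diag(12(-3s^2 + 10s - 6), 6(t - 2)).
At (3, 4): H = diag(-36, 12).
The eigenvalues have opposite signs, so H is indefinite: a saddle point.

saddle point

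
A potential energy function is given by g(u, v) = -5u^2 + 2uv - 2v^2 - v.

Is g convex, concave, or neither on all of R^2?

concave

g is quadratic, so its Hessian is the constant matrix H = [[-10, 2], [2, -4]].
det(H) = 36, tr(H) = -14.
det(H) > 0 and tr(H) < 0, so H is negative definite everywhere: concave.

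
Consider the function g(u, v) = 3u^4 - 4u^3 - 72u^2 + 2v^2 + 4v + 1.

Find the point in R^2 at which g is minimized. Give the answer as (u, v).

g(u,v) separates as P(u) + Q(v) + 1, so its minimum is min P + min Q + 1.
P'(u) = 12u(u - 4)(u + 3) vanishes at u ∈ {-3, 0, 4}; Q'(v) = 4v + 4 vanishes at v ∈ {-1}.
Local minima of P (where P''>0): P(-3)=-297, P(4)=-640. Local minima of Q: Q(-1)=-2.
So the global minimum of g is P(4) + Q(-1) + 1 = -640 − 2 + 1 = -641, attained at (4, -1).

(4, -1)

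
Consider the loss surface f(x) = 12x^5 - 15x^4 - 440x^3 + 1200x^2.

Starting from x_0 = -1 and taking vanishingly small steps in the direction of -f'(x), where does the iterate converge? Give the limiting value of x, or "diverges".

f'(x) = 60x(x - 4)(x - 2)(x + 5), so f'(-1) = -3600.
Gradient descent moves in the -f' direction, i.e. x is increasing.
The nearest critical point in that direction is x = 0, where f'' = 2400 > 0 (a local minimum). The iterate converges there.

0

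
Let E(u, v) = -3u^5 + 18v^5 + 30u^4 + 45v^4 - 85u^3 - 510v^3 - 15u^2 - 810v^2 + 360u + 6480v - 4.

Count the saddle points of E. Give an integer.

8

E separates as a function of u plus a function of v, so ∇E=0 decouples.
∂E/∂u = -15(u - 4)(u - 3)(u - 2)(u + 1) = 0 at u ∈ {-1, 2, 3, 4}; ∂E/∂v = 90(v - 3)(v - 2)(v + 3)(v + 4) = 0 at v ∈ {-4, -3, 2, 3}.
The Hessian is diagonal: diag(E_uu, E_vv). Second derivatives: E_uu(-1)=900, E_uu(2)=-90, E_uu(3)=60, E_uu(4)=-150; E_vv(-4)=-3780, E_vv(-3)=2700, E_vv(2)=-2700, E_vv(3)=3780.
Saddle points occur where the two diagonal entries have opposite signs: (-1, -4), (-1, 2), (2, -3), (2, 3), (3, -4), (3, 2), (4, -3), (4, 3). Count: 8.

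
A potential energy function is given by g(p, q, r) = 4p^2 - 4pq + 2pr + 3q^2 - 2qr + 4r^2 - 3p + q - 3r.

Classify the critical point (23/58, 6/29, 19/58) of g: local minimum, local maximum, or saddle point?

The Hessian is constant: H = [[8, -4, 2], [-4, 6, -2], [2, -2, 8]].
Leading principal minors: Δ₁ = 8, Δ₂ = 32, Δ₃ = 232.
All leading minors are positive, so H is positive definite: a local minimum.

local minimum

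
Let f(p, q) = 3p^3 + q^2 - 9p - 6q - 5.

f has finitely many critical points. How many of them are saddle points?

f separates as a function of p plus a function of q, so ∇f=0 decouples.
∂f/∂p = 9(p - 1)(p + 1) = 0 at p ∈ {-1, 1}; ∂f/∂q = 2(q - 3) = 0 at q ∈ {3}.
The Hessian is diagonal: diag(f_pp, f_qq). Second derivatives: f_pp(-1)=-18, f_pp(1)=18; f_qq(3)=2.
Saddle points occur where the two diagonal entries have opposite signs: (-1, 3). Count: 1.

1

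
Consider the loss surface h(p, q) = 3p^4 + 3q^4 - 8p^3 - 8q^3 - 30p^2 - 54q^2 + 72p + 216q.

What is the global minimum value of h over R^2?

h(p,q) separates as A(p) + B(q), so its minimum is min A + min B.
A'(p) = 12(p - 3)(p - 1)(p + 2) vanishes at p ∈ {-2, 1, 3}; B'(q) = 12(q - 3)(q - 2)(q + 3) vanishes at q ∈ {-3, 2, 3}.
Local minima of A (where A''>0): A(-2)=-152, A(3)=-27. Local minima of B: B(-3)=-675, B(3)=189.
So the global minimum of h is A(-2) + B(-3) = -152 − 675 = -827, attained at (-2, -3).

-827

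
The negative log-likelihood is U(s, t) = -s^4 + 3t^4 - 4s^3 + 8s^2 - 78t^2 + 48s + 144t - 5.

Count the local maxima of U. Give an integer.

2

U separates as a function of s plus a function of t, so ∇U=0 decouples.
∂U/∂s = -4(s - 2)(s + 2)(s + 3) = 0 at s ∈ {-3, -2, 2}; ∂U/∂t = 12(t - 3)(t - 1)(t + 4) = 0 at t ∈ {-4, 1, 3}.
The Hessian is diagonal: diag(U_ss, U_tt). Second derivatives: U_ss(-3)=-20, U_ss(-2)=16, U_ss(2)=-80; U_tt(-4)=420, U_tt(1)=-120, U_tt(3)=168.
Local maxima occur where both diagonal entries negative: (-3, 1), (2, 1). Count: 2.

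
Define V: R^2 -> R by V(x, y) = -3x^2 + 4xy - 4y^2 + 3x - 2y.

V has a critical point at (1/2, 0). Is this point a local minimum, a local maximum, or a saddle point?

local maximum

The Hessian of V is constant: H = [[-6, 4], [4, -8]].
det(H) = (-6)·(-8) − 4² = 32.
det(H) > 0 and tr(H) = -14 < 0, so H is negative definite and the point is a local maximum.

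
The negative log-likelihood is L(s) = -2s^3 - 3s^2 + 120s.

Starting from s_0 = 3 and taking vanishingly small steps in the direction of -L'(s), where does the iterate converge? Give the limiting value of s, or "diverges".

-5

L'(s) = -6(s - 4)(s + 5), so L'(3) = 48.
Gradient descent moves in the -L' direction, i.e. s is decreasing.
The nearest critical point in that direction is s = -5, where L'' = 54 > 0 (a local minimum). The iterate converges there.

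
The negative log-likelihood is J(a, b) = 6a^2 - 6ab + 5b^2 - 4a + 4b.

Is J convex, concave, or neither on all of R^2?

J is quadratic, so its Hessian is the constant matrix H = [[12, -6], [-6, 10]].
det(H) = 84, tr(H) = 22.
det(H) > 0 and tr(H) > 0, so H is positive definite everywhere: convex.

convex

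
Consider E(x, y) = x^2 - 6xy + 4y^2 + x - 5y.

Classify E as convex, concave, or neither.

E is quadratic, so its Hessian is the constant matrix H = [[2, -6], [-6, 8]].
det(H) = -20, tr(H) = 10.
det(H) < 0, so H is indefinite: neither convex nor concave.

neither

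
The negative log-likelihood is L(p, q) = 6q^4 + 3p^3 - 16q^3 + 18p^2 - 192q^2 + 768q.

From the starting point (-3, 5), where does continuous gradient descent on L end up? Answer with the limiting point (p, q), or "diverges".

L is separable, so gradient descent decouples: p follows -∂L/∂p, q follows -∂L/∂q.
∂L/∂p = 9p(p + 4); at p=-3 this is -27, so p increases.
∂L/∂q = 24(q - 4)(q - 2)(q + 4); at q=5 this is 648, so q decreases.
p converges to its nearest critical value 0 (a local min of the p-part); q converges to 4. The iterate converges to (0, 4).

(0, 4)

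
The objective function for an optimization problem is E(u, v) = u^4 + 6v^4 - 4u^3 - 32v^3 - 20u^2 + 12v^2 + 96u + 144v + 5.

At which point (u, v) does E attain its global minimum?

(-3, -1)

E(u,v) separates as P(u) + Q(v) + 5, so its minimum is min P + min Q + 5.
P'(u) = 4(u - 4)(u - 2)(u + 3) vanishes at u ∈ {-3, 2, 4}; Q'(v) = 24(v - 3)(v - 2)(v + 1) vanishes at v ∈ {-1, 2, 3}.
Local minima of P (where P''>0): P(-3)=-279, P(4)=64. Local minima of Q: Q(-1)=-94, Q(3)=162.
So the global minimum of E is P(-3) + Q(-1) + 5 = -279 − 94 + 5 = -368, attained at (-3, -1).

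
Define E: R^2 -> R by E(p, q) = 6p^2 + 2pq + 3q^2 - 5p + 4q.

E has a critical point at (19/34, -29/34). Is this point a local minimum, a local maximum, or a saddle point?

local minimum

The Hessian of E is constant: H = [[12, 2], [2, 6]].
det(H) = 12·6 − 2² = 68.
det(H) > 0 and tr(H) = 18 > 0, so H is positive definite and the point is a local minimum.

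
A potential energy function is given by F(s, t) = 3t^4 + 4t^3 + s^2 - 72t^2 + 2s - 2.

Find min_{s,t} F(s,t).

-643

F(s,t) separates as P(s) + Q(t) − 2, so its minimum is min P + min Q − 2.
P'(s) = 2s + 2 vanishes at s ∈ {-1}; Q'(t) = 12t(t - 3)(t + 4) vanishes at t ∈ {-4, 0, 3}.
Local minima of P (where P''>0): P(-1)=-1. Local minima of Q: Q(-4)=-640, Q(3)=-297.
So the global minimum of F is P(-1) + Q(-4) − 2 = -1 − 640 − 2 = -643, attained at (-1, -4).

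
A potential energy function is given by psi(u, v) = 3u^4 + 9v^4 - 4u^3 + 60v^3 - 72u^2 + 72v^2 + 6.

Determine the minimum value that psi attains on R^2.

psi(u,v) separates as P(u) + Q(v) + 6, so its minimum is min P + min Q + 6.
P'(u) = 12u(u - 4)(u + 3) vanishes at u ∈ {-3, 0, 4}; Q'(v) = 36v(v + 1)(v + 4) vanishes at v ∈ {-4, -1, 0}.
Local minima of P (where P''>0): P(-3)=-297, P(4)=-640. Local minima of Q: Q(-4)=-384, Q(0)=0.
So the global minimum of psi is P(4) + Q(-4) + 6 = -640 − 384 + 6 = -1018, attained at (4, -4).

-1018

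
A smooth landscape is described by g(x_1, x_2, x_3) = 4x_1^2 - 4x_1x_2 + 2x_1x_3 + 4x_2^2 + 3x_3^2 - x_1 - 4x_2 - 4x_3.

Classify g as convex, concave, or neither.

convex

g is quadratic, so its Hessian is the constant matrix H = [[8, -4, 2], [-4, 8, 0], [2, 0, 6]].
Leading principal minors: 8, 48, 256.
All positive ⇒ H ≻ 0 ⇒ convex.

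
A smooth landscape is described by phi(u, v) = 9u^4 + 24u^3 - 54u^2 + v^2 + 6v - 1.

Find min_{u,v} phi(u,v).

phi(u,v) separates as P(u) + Q(v) − 1, so its minimum is min P + min Q − 1.
P'(u) = 36u(u - 1)(u + 3) vanishes at u ∈ {-3, 0, 1}; Q'(v) = 2v + 6 vanishes at v ∈ {-3}.
Local minima of P (where P''>0): P(-3)=-405, P(1)=-21. Local minima of Q: Q(-3)=-9.
So the global minimum of phi is P(-3) + Q(-3) − 1 = -405 − 9 − 1 = -415, attained at (-3, -3).

-415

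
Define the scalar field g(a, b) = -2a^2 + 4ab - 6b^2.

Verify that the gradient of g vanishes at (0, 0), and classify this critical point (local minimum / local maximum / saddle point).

local maximum

∇g = (-4a + 4b, 4a - 12b); substituting (0, 0) gives ∇g = (0, 0), so (0, 0) is indeed a critical point.
The Hessian of g is constant: H = [[-4, 4], [4, -12]].
det(H) = (-4)·(-12) − 4² = 32.
det(H) > 0 and tr(H) = -16 < 0, so H is negative definite and the point is a local maximum.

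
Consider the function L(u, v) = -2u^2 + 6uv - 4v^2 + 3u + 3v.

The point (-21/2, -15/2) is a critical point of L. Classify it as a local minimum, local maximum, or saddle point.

The Hessian of L is constant: H = [[-4, 6], [6, -8]].
det(H) = (-4)·(-8) − 6² = -4.
Since det(H) < 0, H is indefinite and the critical point is a saddle point.

saddle point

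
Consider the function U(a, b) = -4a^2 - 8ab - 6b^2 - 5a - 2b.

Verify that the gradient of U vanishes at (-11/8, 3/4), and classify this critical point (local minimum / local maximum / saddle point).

∇U = (-8a - 8b - 5, -8a - 12b - 2); substituting (-11/8, 3/4) gives ∇U = (0, 0), so (-11/8, 3/4) is indeed a critical point.
The Hessian of U is constant: H = [[-8, -8], [-8, -12]].
det(H) = (-8)·(-12) − (-8)² = 32.
det(H) > 0 and tr(H) = -20 < 0, so H is negative definite and the point is a local maximum.

local maximum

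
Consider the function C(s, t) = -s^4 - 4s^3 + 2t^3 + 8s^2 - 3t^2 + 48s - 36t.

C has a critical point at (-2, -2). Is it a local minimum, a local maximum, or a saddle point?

saddle point

The mixed partial ∂²C/∂s∂t is 0, so the Hessian at any point is diag(C_ss, C_tt) = diag(4(-3s^2 - 6s + 4), 6(2t - 1)).
At (-2, -2): H = diag(16, -30).
The eigenvalues have opposite signs, so H is indefinite: a saddle point.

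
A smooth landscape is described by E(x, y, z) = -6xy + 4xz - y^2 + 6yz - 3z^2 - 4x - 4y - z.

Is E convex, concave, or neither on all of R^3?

E is quadratic, so its Hessian is the constant matrix H = [[0, -6, 4], [-6, -2, 6], [4, 6, -6]].
Leading principal minors: 0, -36, -40.
Neither pattern holds ⇒ H is indefinite ⇒ neither convex nor concave.

neither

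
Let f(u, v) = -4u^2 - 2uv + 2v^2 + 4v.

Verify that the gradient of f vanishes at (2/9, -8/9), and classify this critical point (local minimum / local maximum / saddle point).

∇f = (-8u - 2v, -2u + 4v + 4); substituting (2/9, -8/9) gives ∇f = (0, 0), so (2/9, -8/9) is indeed a critical point.
The Hessian of f is constant: H = [[-8, -2], [-2, 4]].
det(H) = (-8)·4 − (-2)² = -36.
Since det(H) < 0, H is indefinite and the critical point is a saddle point.

saddle point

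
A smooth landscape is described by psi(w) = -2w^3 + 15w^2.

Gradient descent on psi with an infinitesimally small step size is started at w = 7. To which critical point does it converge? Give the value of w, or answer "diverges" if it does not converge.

psi'(w) = -6w(w - 5), so psi'(7) = -84.
Gradient descent moves in the -psi' direction, i.e. w is increasing.
There is no critical point above w=7, and psi' keeps the same sign, so the iterate runs off to +∞.

diverges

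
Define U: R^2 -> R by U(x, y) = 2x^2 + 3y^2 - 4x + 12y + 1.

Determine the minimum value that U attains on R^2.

-13

U(x,y) separates as P(x) + Q(y) + 1, so its minimum is min P + min Q + 1.
P'(x) = 4x - 4 vanishes at x ∈ {1}; Q'(y) = 6y + 12 vanishes at y ∈ {-2}.
Local minima of P (where P''>0): P(1)=-2. Local minima of Q: Q(-2)=-12.
So the global minimum of U is P(1) + Q(-2) + 1 = -2 − 12 + 1 = -13, attained at (1, -2).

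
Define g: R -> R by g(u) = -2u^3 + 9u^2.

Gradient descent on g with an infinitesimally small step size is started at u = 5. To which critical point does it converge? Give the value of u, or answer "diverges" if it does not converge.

diverges

g'(u) = -6u(u - 3), so g'(5) = -60.
Gradient descent moves in the -g' direction, i.e. u is increasing.
There is no critical point above u=5, and g' keeps the same sign, so the iterate runs off to +∞.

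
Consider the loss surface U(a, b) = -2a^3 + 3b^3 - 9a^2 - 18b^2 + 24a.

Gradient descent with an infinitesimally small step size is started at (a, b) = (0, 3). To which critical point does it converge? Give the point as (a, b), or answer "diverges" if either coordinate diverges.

(-4, 4)

U is separable, so gradient descent decouples: a follows -∂U/∂a, b follows -∂U/∂b.
∂U/∂a = -6(a - 1)(a + 4); at a=0 this is 24, so a decreases.
∂U/∂b = 9b(b - 4); at b=3 this is -27, so b increases.
a converges to its nearest critical value -4 (a local min of the a-part); b converges to 4. The iterate converges to (-4, 4).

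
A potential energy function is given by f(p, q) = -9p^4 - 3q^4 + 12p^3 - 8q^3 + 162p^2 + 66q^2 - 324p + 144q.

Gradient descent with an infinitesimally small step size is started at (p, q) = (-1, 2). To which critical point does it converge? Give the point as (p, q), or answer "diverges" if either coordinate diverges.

f is separable, so gradient descent decouples: p follows -∂f/∂p, q follows -∂f/∂q.
∂f/∂p = -36(p - 3)(p - 1)(p + 3); at p=-1 this is -576, so p increases.
∂f/∂q = -12(q - 3)(q + 1)(q + 4); at q=2 this is 216, so q decreases.
p converges to its nearest critical value 1 (a local min of the p-part); q converges to -1. The iterate converges to (1, -1).

(1, -1)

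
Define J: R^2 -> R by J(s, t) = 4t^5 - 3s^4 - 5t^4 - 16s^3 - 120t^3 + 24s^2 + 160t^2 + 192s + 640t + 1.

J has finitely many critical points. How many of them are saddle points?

J separates as a function of s plus a function of t, so ∇J=0 decouples.
∂J/∂s = -12(s - 2)(s + 2)(s + 4) = 0 at s ∈ {-4, -2, 2}; ∂J/∂t = 20(t - 4)(t - 2)(t + 1)(t + 4) = 0 at t ∈ {-4, -1, 2, 4}.
The Hessian is diagonal: diag(J_ss, J_tt). Second derivatives: J_ss(-4)=-144, J_ss(-2)=96, J_ss(2)=-288; J_tt(-4)=-2880, J_tt(-1)=900, J_tt(2)=-720, J_tt(4)=1600.
Saddle points occur where the two diagonal entries have opposite signs: (-4, -1), (-4, 4), (-2, -4), (-2, 2), (2, -1), (2, 4). Count: 6.

6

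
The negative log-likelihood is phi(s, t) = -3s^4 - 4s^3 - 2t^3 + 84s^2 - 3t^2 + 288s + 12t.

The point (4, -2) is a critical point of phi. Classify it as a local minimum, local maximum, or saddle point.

The mixed partial ∂²phi/∂s∂t is 0, so the Hessian at any point is diag(phi_ss, phi_tt) = diag(12(-3s^2 - 2s + 14), -6(2t + 1)).
At (4, -2): H = diag(-504, 18).
The eigenvalues have opposite signs, so H is indefinite: a saddle point.

saddle point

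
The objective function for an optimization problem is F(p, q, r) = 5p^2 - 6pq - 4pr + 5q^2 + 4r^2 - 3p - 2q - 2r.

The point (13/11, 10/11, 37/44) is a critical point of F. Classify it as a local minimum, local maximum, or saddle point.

The Hessian is constant: H = [[10, -6, -4], [-6, 10, 0], [-4, 0, 8]].
Leading principal minors: Δ₁ = 10, Δ₂ = 64, Δ₃ = 352.
All leading minors are positive, so H is positive definite: a local minimum.

local minimum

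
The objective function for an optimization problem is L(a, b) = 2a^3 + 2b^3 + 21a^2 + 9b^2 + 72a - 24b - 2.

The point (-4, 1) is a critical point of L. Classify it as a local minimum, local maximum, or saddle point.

The mixed partial ∂²L/∂a∂b is 0, so the Hessian at any point is diag(L_aa, L_bb) = diag(6(2a + 7), 6(2b + 3)).
At (-4, 1): H = diag(-6, 30).
The eigenvalues have opposite signs, so H is indefinite: a saddle point.

saddle point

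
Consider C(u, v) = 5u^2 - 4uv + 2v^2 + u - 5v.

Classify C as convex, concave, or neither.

convex

C is quadratic, so its Hessian is the constant matrix H = [[10, -4], [-4, 4]].
det(H) = 24, tr(H) = 14.
det(H) > 0 and tr(H) > 0, so H is positive definite everywhere: convex.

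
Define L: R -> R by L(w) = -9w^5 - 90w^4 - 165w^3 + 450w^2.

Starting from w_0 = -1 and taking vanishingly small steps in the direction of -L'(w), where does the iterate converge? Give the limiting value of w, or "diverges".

0

L'(w) = -45w(w - 1)(w + 4)(w + 5), so L'(-1) = -1080.
Gradient descent moves in the -L' direction, i.e. w is increasing.
The nearest critical point in that direction is w = 0, where L'' = 900 > 0 (a local minimum). The iterate converges there.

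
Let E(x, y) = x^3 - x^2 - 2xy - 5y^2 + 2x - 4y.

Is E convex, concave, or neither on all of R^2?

The term x^3 is cubic, so the Hessian is not constant.
∂²E/∂x² = 6x - 2, which takes both signs as x varies (negative for sufficiently negative x). A diagonal entry of the Hessian changing sign means the Hessian is neither positive- nor negative-semidefinite on all of R^2.

neither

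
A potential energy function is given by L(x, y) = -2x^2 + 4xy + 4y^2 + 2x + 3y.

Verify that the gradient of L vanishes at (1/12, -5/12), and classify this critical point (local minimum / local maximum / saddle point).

saddle point

∇L = (-4x + 4y + 2, 4x + 8y + 3); substituting (1/12, -5/12) gives ∇L = (0, 0), so (1/12, -5/12) is indeed a critical point.
The Hessian of L is constant: H = [[-4, 4], [4, 8]].
det(H) = (-4)·8 − 4² = -48.
Since det(H) < 0, H is indefinite and the critical point is a saddle point.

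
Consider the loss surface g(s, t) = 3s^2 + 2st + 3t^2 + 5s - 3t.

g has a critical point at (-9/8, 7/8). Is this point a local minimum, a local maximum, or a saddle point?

local minimum

The Hessian of g is constant: H = [[6, 2], [2, 6]].
det(H) = 6·6 − 2² = 32.
det(H) > 0 and tr(H) = 12 > 0, so H is positive definite and the point is a local minimum.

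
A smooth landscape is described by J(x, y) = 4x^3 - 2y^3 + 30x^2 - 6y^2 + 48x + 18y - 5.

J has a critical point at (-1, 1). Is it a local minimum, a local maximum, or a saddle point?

The mixed partial ∂²J/∂x∂y is 0, so the Hessian at any point is diag(J_xx, J_yy) = diag(12(2x + 5), -12(y + 1)).
At (-1, 1): H = diag(36, -24).
The eigenvalues have opposite signs, so H is indefinite: a saddle point.

saddle point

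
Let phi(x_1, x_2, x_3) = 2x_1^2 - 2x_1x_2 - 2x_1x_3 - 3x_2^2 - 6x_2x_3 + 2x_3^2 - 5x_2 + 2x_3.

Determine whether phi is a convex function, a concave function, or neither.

neither

phi is quadratic, so its Hessian is the constant matrix H = [[4, -2, -2], [-2, -6, -6], [-2, -6, 4]].
Leading principal minors: 4, -28, -280.
Neither pattern holds ⇒ H is indefinite ⇒ neither convex nor concave.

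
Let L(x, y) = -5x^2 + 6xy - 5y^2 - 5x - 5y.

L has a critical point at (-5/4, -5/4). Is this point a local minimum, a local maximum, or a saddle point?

The Hessian of L is constant: H = [[-10, 6], [6, -10]].
det(H) = (-10)·(-10) − 6² = 64.
det(H) > 0 and tr(H) = -20 < 0, so H is negative definite and the point is a local maximum.

local maximum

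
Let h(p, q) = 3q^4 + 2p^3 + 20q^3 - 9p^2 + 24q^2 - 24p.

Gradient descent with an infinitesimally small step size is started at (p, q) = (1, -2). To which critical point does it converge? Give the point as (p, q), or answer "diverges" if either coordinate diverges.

h is separable, so gradient descent decouples: p follows -∂h/∂p, q follows -∂h/∂q.
∂h/∂p = 6(p - 4)(p + 1); at p=1 this is -36, so p increases.
∂h/∂q = 12q(q + 1)(q + 4); at q=-2 this is 48, so q decreases.
p converges to its nearest critical value 4 (a local min of the p-part); q converges to -4. The iterate converges to (4, -4).

(4, -4)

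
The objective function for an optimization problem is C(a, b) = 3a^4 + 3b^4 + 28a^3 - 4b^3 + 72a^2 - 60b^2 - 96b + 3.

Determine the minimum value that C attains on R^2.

C(a,b) separates as P(a) + Q(b) + 3, so its minimum is min P + min Q + 3.
P'(a) = 12a(a + 3)(a + 4) vanishes at a ∈ {-4, -3, 0}; Q'(b) = 12(b - 4)(b + 1)(b + 2) vanishes at b ∈ {-2, -1, 4}.
Local minima of P (where P''>0): P(-4)=128, P(0)=0. Local minima of Q: Q(-2)=32, Q(4)=-832.
So the global minimum of C is P(0) + Q(4) + 3 = 0 − 832 + 3 = -829, attained at (0, 4).

-829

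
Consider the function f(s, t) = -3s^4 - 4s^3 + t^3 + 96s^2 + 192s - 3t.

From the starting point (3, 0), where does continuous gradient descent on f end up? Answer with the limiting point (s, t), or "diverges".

f is separable, so gradient descent decouples: s follows -∂f/∂s, t follows -∂f/∂t.
∂f/∂s = -12(s - 4)(s + 1)(s + 4); at s=3 this is 336, so s decreases.
∂f/∂t = 3(t - 1)(t + 1); at t=0 this is -3, so t increases.
s converges to its nearest critical value -1 (a local min of the s-part); t converges to 1. The iterate converges to (-1, 1).

(-1, 1)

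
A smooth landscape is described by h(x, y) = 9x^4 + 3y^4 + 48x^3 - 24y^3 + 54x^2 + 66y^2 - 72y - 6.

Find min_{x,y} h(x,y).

-114

h(x,y) separates as P(x) + Q(y) − 6, so its minimum is min P + min Q − 6.
P'(x) = 36x(x + 1)(x + 3) vanishes at x ∈ {-3, -1, 0}; Q'(y) = 12(y - 3)(y - 2)(y - 1) vanishes at y ∈ {1, 2, 3}.
Local minima of P (where P''>0): P(-3)=-81, P(0)=0. Local minima of Q: Q(1)=-27, Q(3)=-27.
So the global minimum of h is P(-3) + Q(1) − 6 = -81 − 27 − 6 = -114, attained at (-3, 1).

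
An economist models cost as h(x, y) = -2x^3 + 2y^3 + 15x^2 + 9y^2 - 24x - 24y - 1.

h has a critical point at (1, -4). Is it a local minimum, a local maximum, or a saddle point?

The mixed partial ∂²h/∂x∂y is 0, so the Hessian at any point is diag(h_xx, h_yy) = diag(6(-2x + 5), 6(2y + 3)).
At (1, -4): H = diag(18, -30).
The eigenvalues have opposite signs, so H is indefinite: a saddle point.

saddle point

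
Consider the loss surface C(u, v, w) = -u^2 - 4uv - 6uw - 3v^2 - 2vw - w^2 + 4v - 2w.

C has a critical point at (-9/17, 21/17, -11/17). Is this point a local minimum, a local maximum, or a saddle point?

The Hessian is constant: H = [[-2, -4, -6], [-4, -6, -2], [-6, -2, -2]].
Leading principal minors: Δ₁ = -2, Δ₂ = -4, Δ₃ = 136.
The minors fit neither the all-positive nor the alternating-sign pattern, so H is indefinite: a saddle point.

saddle point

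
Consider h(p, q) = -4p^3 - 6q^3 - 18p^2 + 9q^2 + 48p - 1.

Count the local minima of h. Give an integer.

1

h separates as a function of p plus a function of q, so ∇h=0 decouples.
∂h/∂p = -12(p - 1)(p + 4) = 0 at p ∈ {-4, 1}; ∂h/∂q = -18q(q - 1) = 0 at q ∈ {0, 1}.
The Hessian is diagonal: diag(h_pp, h_qq). Second derivatives: h_pp(-4)=60, h_pp(1)=-60; h_qq(0)=18, h_qq(1)=-18.
Local minima occur where both diagonal entries positive: (-4, 0). Count: 1.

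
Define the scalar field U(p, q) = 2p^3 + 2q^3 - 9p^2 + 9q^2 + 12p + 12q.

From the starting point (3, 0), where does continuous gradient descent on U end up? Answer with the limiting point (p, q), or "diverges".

(2, -1)

U is separable, so gradient descent decouples: p follows -∂U/∂p, q follows -∂U/∂q.
∂U/∂p = 6(p - 2)(p - 1); at p=3 this is 12, so p decreases.
∂U/∂q = 6(q + 1)(q + 2); at q=0 this is 12, so q decreases.
p converges to its nearest critical value 2 (a local min of the p-part); q converges to -1. The iterate converges to (2, -1).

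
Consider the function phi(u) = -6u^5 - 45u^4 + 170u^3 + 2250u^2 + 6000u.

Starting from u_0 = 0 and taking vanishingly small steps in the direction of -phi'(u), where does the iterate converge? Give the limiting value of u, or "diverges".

-2

phi'(u) = -30(u - 5)(u + 2)(u + 4)(u + 5), so phi'(0) = 6000.
Gradient descent moves in the -phi' direction, i.e. u is decreasing.
The nearest critical point in that direction is u = -2, where phi'' = 1260 > 0 (a local minimum). The iterate converges there.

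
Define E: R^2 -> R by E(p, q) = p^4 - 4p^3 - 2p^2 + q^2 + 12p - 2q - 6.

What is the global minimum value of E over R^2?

E(p,q) separates as A(p) + B(q) − 6, so its minimum is min A + min B − 6.
A'(p) = 4(p - 3)(p - 1)(p + 1) vanishes at p ∈ {-1, 1, 3}; B'(q) = 2q - 2 vanishes at q ∈ {1}.
Local minima of A (where A''>0): A(-1)=-9, A(3)=-9. Local minima of B: B(1)=-1.
So the global minimum of E is A(-1) + B(1) − 6 = -9 − 1 − 6 = -16, attained at (-1, 1).

-16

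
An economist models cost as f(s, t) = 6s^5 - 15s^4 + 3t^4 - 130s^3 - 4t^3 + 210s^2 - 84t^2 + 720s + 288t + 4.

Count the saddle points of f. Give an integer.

6

f separates as a function of s plus a function of t, so ∇f=0 decouples.
∂f/∂s = 30(s - 4)(s - 2)(s + 1)(s + 3) = 0 at s ∈ {-3, -1, 2, 4}; ∂f/∂t = 12(t - 3)(t - 2)(t + 4) = 0 at t ∈ {-4, 2, 3}.
The Hessian is diagonal: diag(f_ss, f_tt). Second derivatives: f_ss(-3)=-2100, f_ss(-1)=900, f_ss(2)=-900, f_ss(4)=2100; f_tt(-4)=504, f_tt(2)=-72, f_tt(3)=84.
Saddle points occur where the two diagonal entries have opposite signs: (-3, -4), (-3, 3), (-1, 2), (2, -4), (2, 3), (4, 2). Count: 6.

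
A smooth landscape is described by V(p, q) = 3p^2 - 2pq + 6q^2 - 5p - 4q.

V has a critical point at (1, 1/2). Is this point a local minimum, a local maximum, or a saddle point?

local minimum

The Hessian of V is constant: H = [[6, -2], [-2, 12]].
det(H) = 6·12 − (-2)² = 68.
det(H) > 0 and tr(H) = 18 > 0, so H is positive definite and the point is a local minimum.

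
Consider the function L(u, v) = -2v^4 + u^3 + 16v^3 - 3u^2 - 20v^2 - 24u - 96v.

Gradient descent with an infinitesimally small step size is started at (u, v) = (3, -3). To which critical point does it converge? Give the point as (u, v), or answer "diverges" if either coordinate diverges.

L is separable, so gradient descent decouples: u follows -∂L/∂u, v follows -∂L/∂v.
∂L/∂u = 3(u - 4)(u + 2); at u=3 this is -15, so u increases.
∂L/∂v = -8(v - 4)(v - 3)(v + 1); at v=-3 this is 672, so v decreases.
The v-coordinate has no critical point in that direction and runs off to infinity.

diverges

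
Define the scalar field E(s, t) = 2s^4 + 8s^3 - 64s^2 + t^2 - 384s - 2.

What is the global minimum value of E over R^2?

-1538

E(s,t) separates as P(s) + Q(t) − 2, so its minimum is min P + min Q − 2.
P'(s) = 8(s - 4)(s + 3)(s + 4) vanishes at s ∈ {-4, -3, 4}; Q'(t) = 2t vanishes at t ∈ {0}.
Local minima of P (where P''>0): P(-4)=512, P(4)=-1536. Local minima of Q: Q(0)=0.
So the global minimum of E is P(4) + Q(0) − 2 = -1536 + 0 − 2 = -1538, attained at (4, 0).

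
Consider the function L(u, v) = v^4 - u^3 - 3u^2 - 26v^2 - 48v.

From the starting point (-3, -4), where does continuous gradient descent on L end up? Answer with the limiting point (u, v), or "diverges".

L is separable, so gradient descent decouples: u follows -∂L/∂u, v follows -∂L/∂v.
∂L/∂u = -3u(u + 2); at u=-3 this is -9, so u increases.
∂L/∂v = 4(v - 4)(v + 1)(v + 3); at v=-4 this is -96, so v increases.
u converges to its nearest critical value -2 (a local min of the u-part); v converges to -3. The iterate converges to (-2, -3).

(-2, -3)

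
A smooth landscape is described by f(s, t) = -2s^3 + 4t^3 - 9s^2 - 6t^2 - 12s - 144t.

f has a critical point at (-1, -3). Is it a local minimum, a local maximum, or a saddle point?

local maximum

The mixed partial ∂²f/∂s∂t is 0, so the Hessian at any point is diag(f_ss, f_tt) = diag(-6(2s + 3), 12(2t - 1)).
At (-1, -3): H = diag(-6, -84).
Both eigenvalues are negative, so H is negative definite: a local maximum.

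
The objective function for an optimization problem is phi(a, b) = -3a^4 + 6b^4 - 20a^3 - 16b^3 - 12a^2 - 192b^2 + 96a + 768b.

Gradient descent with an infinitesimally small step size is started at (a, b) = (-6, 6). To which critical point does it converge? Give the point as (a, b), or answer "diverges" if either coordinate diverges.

diverges

phi is separable, so gradient descent decouples: a follows -∂phi/∂a, b follows -∂phi/∂b.
∂phi/∂a = -12(a - 1)(a + 2)(a + 4); at a=-6 this is 672, so a decreases.
∂phi/∂b = 24(b - 4)(b - 2)(b + 4); at b=6 this is 1920, so b decreases.
The a-coordinate has no critical point in that direction and runs off to infinity.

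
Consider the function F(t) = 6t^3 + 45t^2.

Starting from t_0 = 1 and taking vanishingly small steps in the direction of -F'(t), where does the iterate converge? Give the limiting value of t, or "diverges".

F'(t) = 18t(t + 5), so F'(1) = 108.
Gradient descent moves in the -F' direction, i.e. t is decreasing.
The nearest critical point in that direction is t = 0, where F'' = 90 > 0 (a local minimum). The iterate converges there.

0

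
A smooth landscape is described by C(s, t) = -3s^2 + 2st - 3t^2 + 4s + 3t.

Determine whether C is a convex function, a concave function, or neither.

concave

C is quadratic, so its Hessian is the constant matrix H = [[-6, 2], [2, -6]].
det(H) = 32, tr(H) = -12.
det(H) > 0 and tr(H) < 0, so H is negative definite everywhere: concave.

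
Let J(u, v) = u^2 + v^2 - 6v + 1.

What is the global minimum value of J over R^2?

J(u,v) separates as P(u) + Q(v) + 1, so its minimum is min P + min Q + 1.
P'(u) = 2u vanishes at u ∈ {0}; Q'(v) = 2v - 6 vanishes at v ∈ {3}.
Local minima of P (where P''>0): P(0)=0. Local minima of Q: Q(3)=-9.
So the global minimum of J is P(0) + Q(3) + 1 = 0 − 9 + 1 = -8, attained at (0, 3).

-8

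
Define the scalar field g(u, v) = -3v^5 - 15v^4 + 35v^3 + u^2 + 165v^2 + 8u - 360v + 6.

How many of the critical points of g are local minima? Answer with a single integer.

2

g separates as a function of u plus a function of v, so ∇g=0 decouples.
∂g/∂u = 2(u + 4) = 0 at u ∈ {-4}; ∂g/∂v = -15(v - 2)(v - 1)(v + 3)(v + 4) = 0 at v ∈ {-4, -3, 1, 2}.
The Hessian is diagonal: diag(g_uu, g_vv). Second derivatives: g_uu(-4)=2; g_vv(-4)=450, g_vv(-3)=-300, g_vv(1)=300, g_vv(2)=-450.
Local minima occur where both diagonal entries positive: (-4, -4), (-4, 1). Count: 2.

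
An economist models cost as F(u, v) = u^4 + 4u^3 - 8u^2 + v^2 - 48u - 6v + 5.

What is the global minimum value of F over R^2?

F(u,v) separates as P(u) + Q(v) + 5, so its minimum is min P + min Q + 5.
P'(u) = 4(u - 2)(u + 2)(u + 3) vanishes at u ∈ {-3, -2, 2}; Q'(v) = 2v - 6 vanishes at v ∈ {3}.
Local minima of P (where P''>0): P(-3)=45, P(2)=-80. Local minima of Q: Q(3)=-9.
So the global minimum of F is P(2) + Q(3) + 5 = -80 − 9 + 5 = -84, attained at (2, 3).

-84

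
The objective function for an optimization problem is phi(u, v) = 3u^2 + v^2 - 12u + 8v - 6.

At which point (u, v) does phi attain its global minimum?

(2, -4)

phi(u,v) separates as P(u) + Q(v) − 6, so its minimum is min P + min Q − 6.
P'(u) = 6u - 12 vanishes at u ∈ {2}; Q'(v) = 2v + 8 vanishes at v ∈ {-4}.
Local minima of P (where P''>0): P(2)=-12. Local minima of Q: Q(-4)=-16.
So the global minimum of phi is P(2) + Q(-4) − 6 = -12 − 16 − 6 = -34, attained at (2, -4).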